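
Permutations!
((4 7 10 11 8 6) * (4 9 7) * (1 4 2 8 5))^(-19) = ((1 4 2 8 6 9 7 10 11 5))^(-19) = (1 4 2 8 6 9 7 10 11 5)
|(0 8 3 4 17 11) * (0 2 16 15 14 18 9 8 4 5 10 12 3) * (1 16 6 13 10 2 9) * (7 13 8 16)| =|(0 4 17 11 9 16 15 14 18 1 7 13 10 12 3 5 2 6 8)| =19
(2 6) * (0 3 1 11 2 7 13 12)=(0 3 1 11 2 6 7 13 12)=[3, 11, 6, 1, 4, 5, 7, 13, 8, 9, 10, 2, 0, 12]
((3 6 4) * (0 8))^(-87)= (0 8)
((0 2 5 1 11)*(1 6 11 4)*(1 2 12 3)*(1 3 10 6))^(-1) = ((0 12 10 6 11)(1 4 2 5))^(-1) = (0 11 6 10 12)(1 5 2 4)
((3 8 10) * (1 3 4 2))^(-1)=((1 3 8 10 4 2))^(-1)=(1 2 4 10 8 3)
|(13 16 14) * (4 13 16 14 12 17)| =6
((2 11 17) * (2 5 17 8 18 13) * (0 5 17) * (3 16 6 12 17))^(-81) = (0 5)(2 13 18 8 11)(3 17 12 6 16)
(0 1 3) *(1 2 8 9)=[2, 3, 8, 0, 4, 5, 6, 7, 9, 1]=(0 2 8 9 1 3)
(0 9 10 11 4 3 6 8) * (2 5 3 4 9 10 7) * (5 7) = [10, 1, 7, 6, 4, 3, 8, 2, 0, 5, 11, 9] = (0 10 11 9 5 3 6 8)(2 7)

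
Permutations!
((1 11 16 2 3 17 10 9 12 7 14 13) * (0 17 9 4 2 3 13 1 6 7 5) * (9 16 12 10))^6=((0 17 9 10 4 2 13 6 7 14 1 11 12 5)(3 16))^6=(0 13 12 4 1 9 7)(2 11 10 14 17 6 5)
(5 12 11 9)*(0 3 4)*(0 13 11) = (0 3 4 13 11 9 5 12) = [3, 1, 2, 4, 13, 12, 6, 7, 8, 5, 10, 9, 0, 11]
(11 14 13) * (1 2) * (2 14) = (1 14 13 11 2) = [0, 14, 1, 3, 4, 5, 6, 7, 8, 9, 10, 2, 12, 11, 13]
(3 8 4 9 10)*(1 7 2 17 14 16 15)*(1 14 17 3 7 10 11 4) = (17)(1 10 7 2 3 8)(4 9 11)(14 16 15) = [0, 10, 3, 8, 9, 5, 6, 2, 1, 11, 7, 4, 12, 13, 16, 14, 15, 17]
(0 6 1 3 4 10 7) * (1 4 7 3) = (0 6 4 10 3 7) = [6, 1, 2, 7, 10, 5, 4, 0, 8, 9, 3]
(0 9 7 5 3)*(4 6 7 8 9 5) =(0 5 3)(4 6 7)(8 9) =[5, 1, 2, 0, 6, 3, 7, 4, 9, 8]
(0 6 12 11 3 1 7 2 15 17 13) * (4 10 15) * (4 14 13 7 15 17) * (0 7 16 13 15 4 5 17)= (0 6 12 11 3 1 4 10)(2 14 15 5 17 16 13 7)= [6, 4, 14, 1, 10, 17, 12, 2, 8, 9, 0, 3, 11, 7, 15, 5, 13, 16]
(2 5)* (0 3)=(0 3)(2 5)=[3, 1, 5, 0, 4, 2]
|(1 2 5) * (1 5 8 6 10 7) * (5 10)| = 7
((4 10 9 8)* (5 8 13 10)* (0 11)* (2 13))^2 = ((0 11)(2 13 10 9)(4 5 8))^2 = (2 10)(4 8 5)(9 13)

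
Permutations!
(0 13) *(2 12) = (0 13)(2 12) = [13, 1, 12, 3, 4, 5, 6, 7, 8, 9, 10, 11, 2, 0]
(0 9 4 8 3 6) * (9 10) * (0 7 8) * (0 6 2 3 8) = (0 10 9 4 6 7)(2 3) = [10, 1, 3, 2, 6, 5, 7, 0, 8, 4, 9]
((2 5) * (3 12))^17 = ((2 5)(3 12))^17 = (2 5)(3 12)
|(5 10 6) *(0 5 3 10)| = |(0 5)(3 10 6)| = 6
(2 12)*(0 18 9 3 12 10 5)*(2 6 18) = (0 2 10 5)(3 12 6 18 9) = [2, 1, 10, 12, 4, 0, 18, 7, 8, 3, 5, 11, 6, 13, 14, 15, 16, 17, 9]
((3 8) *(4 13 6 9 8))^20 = (3 13 9)(4 6 8)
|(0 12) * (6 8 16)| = 6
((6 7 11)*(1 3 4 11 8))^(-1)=(1 8 7 6 11 4 3)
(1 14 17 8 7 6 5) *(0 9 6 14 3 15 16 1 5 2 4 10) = (0 9 6 2 4 10)(1 3 15 16)(7 14 17 8) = [9, 3, 4, 15, 10, 5, 2, 14, 7, 6, 0, 11, 12, 13, 17, 16, 1, 8]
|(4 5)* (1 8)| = |(1 8)(4 5)| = 2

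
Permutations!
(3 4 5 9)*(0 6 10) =(0 6 10)(3 4 5 9) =[6, 1, 2, 4, 5, 9, 10, 7, 8, 3, 0]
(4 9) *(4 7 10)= (4 9 7 10)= [0, 1, 2, 3, 9, 5, 6, 10, 8, 7, 4]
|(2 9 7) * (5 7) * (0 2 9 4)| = |(0 2 4)(5 7 9)| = 3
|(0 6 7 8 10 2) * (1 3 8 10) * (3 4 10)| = 9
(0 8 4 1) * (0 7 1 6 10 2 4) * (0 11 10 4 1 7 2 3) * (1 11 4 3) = (0 8 4 6 3)(1 2 11 10) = [8, 2, 11, 0, 6, 5, 3, 7, 4, 9, 1, 10]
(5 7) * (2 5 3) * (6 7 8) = (2 5 8 6 7 3) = [0, 1, 5, 2, 4, 8, 7, 3, 6]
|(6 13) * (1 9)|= |(1 9)(6 13)|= 2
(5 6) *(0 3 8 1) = (0 3 8 1)(5 6) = [3, 0, 2, 8, 4, 6, 5, 7, 1]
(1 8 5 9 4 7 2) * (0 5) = (0 5 9 4 7 2 1 8) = [5, 8, 1, 3, 7, 9, 6, 2, 0, 4]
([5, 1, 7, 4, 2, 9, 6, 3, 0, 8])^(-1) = (0 8 9 5)(2 4 3 7)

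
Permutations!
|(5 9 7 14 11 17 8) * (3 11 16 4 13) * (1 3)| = 12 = |(1 3 11 17 8 5 9 7 14 16 4 13)|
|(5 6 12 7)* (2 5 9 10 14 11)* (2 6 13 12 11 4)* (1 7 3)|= |(1 7 9 10 14 4 2 5 13 12 3)(6 11)|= 22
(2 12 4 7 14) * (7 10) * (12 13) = (2 13 12 4 10 7 14) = [0, 1, 13, 3, 10, 5, 6, 14, 8, 9, 7, 11, 4, 12, 2]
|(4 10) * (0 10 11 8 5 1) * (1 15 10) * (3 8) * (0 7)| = |(0 1 7)(3 8 5 15 10 4 11)| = 21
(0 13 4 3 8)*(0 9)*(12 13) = (0 12 13 4 3 8 9) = [12, 1, 2, 8, 3, 5, 6, 7, 9, 0, 10, 11, 13, 4]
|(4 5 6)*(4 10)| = 4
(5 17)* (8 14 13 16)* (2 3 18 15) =[0, 1, 3, 18, 4, 17, 6, 7, 14, 9, 10, 11, 12, 16, 13, 2, 8, 5, 15] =(2 3 18 15)(5 17)(8 14 13 16)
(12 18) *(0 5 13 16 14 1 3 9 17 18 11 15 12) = (0 5 13 16 14 1 3 9 17 18)(11 15 12) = [5, 3, 2, 9, 4, 13, 6, 7, 8, 17, 10, 15, 11, 16, 1, 12, 14, 18, 0]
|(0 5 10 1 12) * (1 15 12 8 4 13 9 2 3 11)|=40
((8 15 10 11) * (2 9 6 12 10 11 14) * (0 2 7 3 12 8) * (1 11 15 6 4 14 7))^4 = ((15)(0 2 9 4 14 1 11)(3 12 10 7)(6 8))^4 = (15)(0 14 2 1 9 11 4)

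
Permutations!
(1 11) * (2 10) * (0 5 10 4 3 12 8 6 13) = (0 5 10 2 4 3 12 8 6 13)(1 11) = [5, 11, 4, 12, 3, 10, 13, 7, 6, 9, 2, 1, 8, 0]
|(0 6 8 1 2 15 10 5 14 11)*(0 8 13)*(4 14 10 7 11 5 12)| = 30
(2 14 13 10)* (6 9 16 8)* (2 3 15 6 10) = (2 14 13)(3 15 6 9 16 8 10) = [0, 1, 14, 15, 4, 5, 9, 7, 10, 16, 3, 11, 12, 2, 13, 6, 8]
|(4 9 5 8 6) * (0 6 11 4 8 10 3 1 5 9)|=|(0 6 8 11 4)(1 5 10 3)|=20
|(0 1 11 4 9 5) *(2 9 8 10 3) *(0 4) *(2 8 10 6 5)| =6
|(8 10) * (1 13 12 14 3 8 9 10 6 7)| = |(1 13 12 14 3 8 6 7)(9 10)| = 8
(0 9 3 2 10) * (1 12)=(0 9 3 2 10)(1 12)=[9, 12, 10, 2, 4, 5, 6, 7, 8, 3, 0, 11, 1]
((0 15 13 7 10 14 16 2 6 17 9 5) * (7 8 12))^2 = (0 13 12 10 16 6 9)(2 17 5 15 8 7 14)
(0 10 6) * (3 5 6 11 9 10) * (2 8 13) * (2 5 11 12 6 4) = (0 3 11 9 10 12 6)(2 8 13 5 4) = [3, 1, 8, 11, 2, 4, 0, 7, 13, 10, 12, 9, 6, 5]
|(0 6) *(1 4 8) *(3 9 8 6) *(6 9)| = 12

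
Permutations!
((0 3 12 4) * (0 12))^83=(0 3)(4 12)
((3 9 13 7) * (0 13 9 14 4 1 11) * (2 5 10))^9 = ((0 13 7 3 14 4 1 11)(2 5 10))^9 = (0 13 7 3 14 4 1 11)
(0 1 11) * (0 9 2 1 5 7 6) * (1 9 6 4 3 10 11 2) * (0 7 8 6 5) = (1 2 9)(3 10 11 5 8 6 7 4) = [0, 2, 9, 10, 3, 8, 7, 4, 6, 1, 11, 5]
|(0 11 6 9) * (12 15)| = 4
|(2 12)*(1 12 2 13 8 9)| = |(1 12 13 8 9)| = 5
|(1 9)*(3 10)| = |(1 9)(3 10)| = 2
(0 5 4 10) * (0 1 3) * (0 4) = [5, 3, 2, 4, 10, 0, 6, 7, 8, 9, 1] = (0 5)(1 3 4 10)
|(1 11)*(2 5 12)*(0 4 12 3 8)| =14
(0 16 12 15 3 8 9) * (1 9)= [16, 9, 2, 8, 4, 5, 6, 7, 1, 0, 10, 11, 15, 13, 14, 3, 12]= (0 16 12 15 3 8 1 9)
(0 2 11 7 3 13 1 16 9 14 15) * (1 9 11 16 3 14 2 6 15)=(0 6 15)(1 3 13 9 2 16 11 7 14)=[6, 3, 16, 13, 4, 5, 15, 14, 8, 2, 10, 7, 12, 9, 1, 0, 11]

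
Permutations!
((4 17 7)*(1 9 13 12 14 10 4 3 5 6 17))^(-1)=((1 9 13 12 14 10 4)(3 5 6 17 7))^(-1)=(1 4 10 14 12 13 9)(3 7 17 6 5)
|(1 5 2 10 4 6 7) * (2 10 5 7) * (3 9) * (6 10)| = 6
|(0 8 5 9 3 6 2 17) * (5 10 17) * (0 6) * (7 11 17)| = 11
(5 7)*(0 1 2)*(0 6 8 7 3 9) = (0 1 2 6 8 7 5 3 9) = [1, 2, 6, 9, 4, 3, 8, 5, 7, 0]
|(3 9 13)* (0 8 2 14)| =|(0 8 2 14)(3 9 13)| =12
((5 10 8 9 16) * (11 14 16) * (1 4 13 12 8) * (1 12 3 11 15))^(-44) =((1 4 13 3 11 14 16 5 10 12 8 9 15))^(-44) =(1 10 3 9 16 4 12 11 15 5 13 8 14)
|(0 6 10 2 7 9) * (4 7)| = |(0 6 10 2 4 7 9)| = 7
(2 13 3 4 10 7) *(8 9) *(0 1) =(0 1)(2 13 3 4 10 7)(8 9) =[1, 0, 13, 4, 10, 5, 6, 2, 9, 8, 7, 11, 12, 3]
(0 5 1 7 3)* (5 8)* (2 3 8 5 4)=(0 5 1 7 8 4 2 3)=[5, 7, 3, 0, 2, 1, 6, 8, 4]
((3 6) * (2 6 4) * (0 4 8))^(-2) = ((0 4 2 6 3 8))^(-2) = (0 3 2)(4 8 6)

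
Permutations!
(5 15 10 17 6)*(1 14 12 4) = (1 14 12 4)(5 15 10 17 6) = [0, 14, 2, 3, 1, 15, 5, 7, 8, 9, 17, 11, 4, 13, 12, 10, 16, 6]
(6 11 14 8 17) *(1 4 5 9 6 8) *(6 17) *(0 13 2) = (0 13 2)(1 4 5 9 17 8 6 11 14) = [13, 4, 0, 3, 5, 9, 11, 7, 6, 17, 10, 14, 12, 2, 1, 15, 16, 8]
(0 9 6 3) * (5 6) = [9, 1, 2, 0, 4, 6, 3, 7, 8, 5] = (0 9 5 6 3)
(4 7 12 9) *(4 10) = (4 7 12 9 10) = [0, 1, 2, 3, 7, 5, 6, 12, 8, 10, 4, 11, 9]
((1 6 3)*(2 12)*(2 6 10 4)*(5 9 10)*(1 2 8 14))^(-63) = (14)(2 12 6 3) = ((1 5 9 10 4 8 14)(2 12 6 3))^(-63)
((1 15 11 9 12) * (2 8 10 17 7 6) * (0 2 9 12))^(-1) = (0 9 6 7 17 10 8 2)(1 12 11 15)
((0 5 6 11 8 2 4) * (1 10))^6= (0 4 2 8 11 6 5)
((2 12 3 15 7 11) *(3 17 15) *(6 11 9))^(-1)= ((2 12 17 15 7 9 6 11))^(-1)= (2 11 6 9 7 15 17 12)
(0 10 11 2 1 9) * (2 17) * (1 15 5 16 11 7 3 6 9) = [10, 1, 15, 6, 4, 16, 9, 3, 8, 0, 7, 17, 12, 13, 14, 5, 11, 2] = (0 10 7 3 6 9)(2 15 5 16 11 17)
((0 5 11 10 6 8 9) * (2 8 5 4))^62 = (0 2 9 4 8)(5 10)(6 11) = ((0 4 2 8 9)(5 11 10 6))^62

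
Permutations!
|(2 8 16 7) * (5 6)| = |(2 8 16 7)(5 6)| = 4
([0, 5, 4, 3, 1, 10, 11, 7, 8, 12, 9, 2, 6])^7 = [0, 2, 6, 3, 11, 4, 9, 7, 8, 5, 1, 12, 10]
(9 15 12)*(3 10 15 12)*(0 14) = (0 14)(3 10 15)(9 12) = [14, 1, 2, 10, 4, 5, 6, 7, 8, 12, 15, 11, 9, 13, 0, 3]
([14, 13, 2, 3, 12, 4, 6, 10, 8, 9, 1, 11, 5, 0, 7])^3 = (0 10)(1 14)(7 13)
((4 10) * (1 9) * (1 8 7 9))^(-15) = ((4 10)(7 9 8))^(-15) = (4 10)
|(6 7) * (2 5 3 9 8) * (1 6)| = 15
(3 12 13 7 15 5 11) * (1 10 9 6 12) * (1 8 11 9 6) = [0, 10, 2, 8, 4, 9, 12, 15, 11, 1, 6, 3, 13, 7, 14, 5] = (1 10 6 12 13 7 15 5 9)(3 8 11)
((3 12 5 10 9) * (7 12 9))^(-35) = (3 9)(5 10 7 12)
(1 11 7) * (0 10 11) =[10, 0, 2, 3, 4, 5, 6, 1, 8, 9, 11, 7] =(0 10 11 7 1)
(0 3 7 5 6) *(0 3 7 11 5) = (0 7)(3 11 5 6) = [7, 1, 2, 11, 4, 6, 3, 0, 8, 9, 10, 5]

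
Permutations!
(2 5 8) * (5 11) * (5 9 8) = (2 11 9 8) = [0, 1, 11, 3, 4, 5, 6, 7, 2, 8, 10, 9]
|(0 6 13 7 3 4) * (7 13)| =|(13)(0 6 7 3 4)| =5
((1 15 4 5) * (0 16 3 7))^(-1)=(0 7 3 16)(1 5 4 15)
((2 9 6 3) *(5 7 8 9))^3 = ((2 5 7 8 9 6 3))^3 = (2 8 3 7 6 5 9)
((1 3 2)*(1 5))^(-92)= (5)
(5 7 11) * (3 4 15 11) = [0, 1, 2, 4, 15, 7, 6, 3, 8, 9, 10, 5, 12, 13, 14, 11] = (3 4 15 11 5 7)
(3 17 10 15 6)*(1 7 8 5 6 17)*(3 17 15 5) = (1 7 8 3)(5 6 17 10) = [0, 7, 2, 1, 4, 6, 17, 8, 3, 9, 5, 11, 12, 13, 14, 15, 16, 10]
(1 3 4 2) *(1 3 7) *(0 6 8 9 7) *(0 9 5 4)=[6, 9, 3, 0, 2, 4, 8, 1, 5, 7]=(0 6 8 5 4 2 3)(1 9 7)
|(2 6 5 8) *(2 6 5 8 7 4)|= 4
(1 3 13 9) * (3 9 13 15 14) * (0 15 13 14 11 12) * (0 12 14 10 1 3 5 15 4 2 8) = (0 4 2 8)(1 9 3 13 10)(5 15 11 14) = [4, 9, 8, 13, 2, 15, 6, 7, 0, 3, 1, 14, 12, 10, 5, 11]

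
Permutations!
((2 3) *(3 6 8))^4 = ((2 6 8 3))^4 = (8)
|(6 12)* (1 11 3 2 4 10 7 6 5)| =10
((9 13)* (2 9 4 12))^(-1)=(2 12 4 13 9)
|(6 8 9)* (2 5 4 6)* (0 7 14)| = 6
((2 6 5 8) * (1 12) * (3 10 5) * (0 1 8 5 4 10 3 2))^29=((0 1 12 8)(2 6)(4 10))^29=(0 1 12 8)(2 6)(4 10)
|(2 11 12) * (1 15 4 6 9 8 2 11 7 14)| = 18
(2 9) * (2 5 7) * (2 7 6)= (2 9 5 6)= [0, 1, 9, 3, 4, 6, 2, 7, 8, 5]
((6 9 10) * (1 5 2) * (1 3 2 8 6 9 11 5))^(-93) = ((2 3)(5 8 6 11)(9 10))^(-93) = (2 3)(5 11 6 8)(9 10)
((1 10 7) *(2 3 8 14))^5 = ((1 10 7)(2 3 8 14))^5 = (1 7 10)(2 3 8 14)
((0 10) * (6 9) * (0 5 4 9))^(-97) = (0 6 9 4 5 10)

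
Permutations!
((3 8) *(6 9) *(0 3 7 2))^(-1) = ((0 3 8 7 2)(6 9))^(-1) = (0 2 7 8 3)(6 9)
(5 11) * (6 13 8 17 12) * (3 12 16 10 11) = [0, 1, 2, 12, 4, 3, 13, 7, 17, 9, 11, 5, 6, 8, 14, 15, 10, 16] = (3 12 6 13 8 17 16 10 11 5)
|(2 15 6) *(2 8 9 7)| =6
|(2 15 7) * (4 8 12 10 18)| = 15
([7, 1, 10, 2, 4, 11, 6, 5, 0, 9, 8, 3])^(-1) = (0 8 10 2 3 11 5 7)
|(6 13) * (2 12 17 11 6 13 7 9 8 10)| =|(2 12 17 11 6 7 9 8 10)| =9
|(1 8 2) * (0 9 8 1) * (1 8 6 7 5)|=|(0 9 6 7 5 1 8 2)|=8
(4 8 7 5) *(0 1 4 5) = (0 1 4 8 7) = [1, 4, 2, 3, 8, 5, 6, 0, 7]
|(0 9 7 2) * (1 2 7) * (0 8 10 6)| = |(0 9 1 2 8 10 6)| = 7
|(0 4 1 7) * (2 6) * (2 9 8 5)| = 20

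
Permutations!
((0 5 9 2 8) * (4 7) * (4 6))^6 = ((0 5 9 2 8)(4 7 6))^6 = (0 5 9 2 8)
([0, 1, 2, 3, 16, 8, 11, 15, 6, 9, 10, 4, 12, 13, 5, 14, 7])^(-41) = [0, 1, 2, 3, 14, 4, 7, 8, 16, 9, 10, 15, 12, 13, 11, 6, 5]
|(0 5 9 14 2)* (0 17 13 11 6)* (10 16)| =18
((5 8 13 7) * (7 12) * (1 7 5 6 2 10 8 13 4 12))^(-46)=((1 7 6 2 10 8 4 12 5 13))^(-46)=(1 10 5 6 4)(2 12 7 8 13)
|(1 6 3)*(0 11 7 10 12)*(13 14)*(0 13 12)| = |(0 11 7 10)(1 6 3)(12 13 14)| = 12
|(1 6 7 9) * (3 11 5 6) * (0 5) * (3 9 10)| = |(0 5 6 7 10 3 11)(1 9)| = 14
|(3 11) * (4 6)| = |(3 11)(4 6)| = 2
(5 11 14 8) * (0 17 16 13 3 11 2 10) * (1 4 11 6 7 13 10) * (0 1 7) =(0 17 16 10 1 4 11 14 8 5 2 7 13 3 6) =[17, 4, 7, 6, 11, 2, 0, 13, 5, 9, 1, 14, 12, 3, 8, 15, 10, 16]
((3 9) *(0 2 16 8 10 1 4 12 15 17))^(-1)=(0 17 15 12 4 1 10 8 16 2)(3 9)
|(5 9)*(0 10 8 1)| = 4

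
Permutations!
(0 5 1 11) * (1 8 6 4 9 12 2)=(0 5 8 6 4 9 12 2 1 11)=[5, 11, 1, 3, 9, 8, 4, 7, 6, 12, 10, 0, 2]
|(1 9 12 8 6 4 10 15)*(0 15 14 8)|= 5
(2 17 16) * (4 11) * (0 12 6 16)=(0 12 6 16 2 17)(4 11)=[12, 1, 17, 3, 11, 5, 16, 7, 8, 9, 10, 4, 6, 13, 14, 15, 2, 0]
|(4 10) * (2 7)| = |(2 7)(4 10)| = 2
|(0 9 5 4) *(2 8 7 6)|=|(0 9 5 4)(2 8 7 6)|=4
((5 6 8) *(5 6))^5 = ((6 8))^5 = (6 8)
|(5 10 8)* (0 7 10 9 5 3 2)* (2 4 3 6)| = 6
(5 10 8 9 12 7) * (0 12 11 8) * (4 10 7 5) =(0 12 5 7 4 10)(8 9 11) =[12, 1, 2, 3, 10, 7, 6, 4, 9, 11, 0, 8, 5]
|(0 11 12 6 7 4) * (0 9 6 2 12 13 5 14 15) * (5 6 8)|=22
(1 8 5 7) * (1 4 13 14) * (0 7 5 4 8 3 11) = [7, 3, 2, 11, 13, 5, 6, 8, 4, 9, 10, 0, 12, 14, 1] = (0 7 8 4 13 14 1 3 11)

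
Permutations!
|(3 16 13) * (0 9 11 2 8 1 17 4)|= 24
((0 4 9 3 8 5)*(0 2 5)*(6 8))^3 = (0 3)(2 5)(4 6)(8 9)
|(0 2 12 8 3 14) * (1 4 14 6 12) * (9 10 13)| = 60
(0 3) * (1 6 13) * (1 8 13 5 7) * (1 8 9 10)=(0 3)(1 6 5 7 8 13 9 10)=[3, 6, 2, 0, 4, 7, 5, 8, 13, 10, 1, 11, 12, 9]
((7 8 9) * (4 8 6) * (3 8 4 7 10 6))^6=((3 8 9 10 6 7))^6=(10)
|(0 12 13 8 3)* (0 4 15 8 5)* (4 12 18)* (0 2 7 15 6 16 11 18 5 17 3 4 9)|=12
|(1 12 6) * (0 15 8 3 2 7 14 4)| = 24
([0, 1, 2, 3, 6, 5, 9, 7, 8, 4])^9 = (9)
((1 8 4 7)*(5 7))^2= ((1 8 4 5 7))^2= (1 4 7 8 5)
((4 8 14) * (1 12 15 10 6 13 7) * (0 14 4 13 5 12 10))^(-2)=(0 12 6 1 13)(5 10 7 14 15)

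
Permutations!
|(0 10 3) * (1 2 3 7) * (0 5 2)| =12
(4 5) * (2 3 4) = (2 3 4 5) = [0, 1, 3, 4, 5, 2]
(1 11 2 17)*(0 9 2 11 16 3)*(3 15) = (0 9 2 17 1 16 15 3) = [9, 16, 17, 0, 4, 5, 6, 7, 8, 2, 10, 11, 12, 13, 14, 3, 15, 1]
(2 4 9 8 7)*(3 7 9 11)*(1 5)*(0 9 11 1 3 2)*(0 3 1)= (0 9 8 11 2 4)(1 5)(3 7)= [9, 5, 4, 7, 0, 1, 6, 3, 11, 8, 10, 2]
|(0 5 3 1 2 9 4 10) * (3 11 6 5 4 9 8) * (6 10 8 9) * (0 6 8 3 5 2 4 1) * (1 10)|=11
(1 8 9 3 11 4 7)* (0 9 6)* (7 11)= (0 9 3 7 1 8 6)(4 11)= [9, 8, 2, 7, 11, 5, 0, 1, 6, 3, 10, 4]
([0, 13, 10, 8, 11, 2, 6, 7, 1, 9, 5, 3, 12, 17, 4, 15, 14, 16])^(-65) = (1 3 4 16 13 8 11 14 17)(2 10 5)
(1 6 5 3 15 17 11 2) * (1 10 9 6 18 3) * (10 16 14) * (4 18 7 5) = (1 7 5)(2 16 14 10 9 6 4 18 3 15 17 11) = [0, 7, 16, 15, 18, 1, 4, 5, 8, 6, 9, 2, 12, 13, 10, 17, 14, 11, 3]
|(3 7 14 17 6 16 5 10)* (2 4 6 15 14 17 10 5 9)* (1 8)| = 30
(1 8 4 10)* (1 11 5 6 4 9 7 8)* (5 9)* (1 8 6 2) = (1 8 5 2)(4 10 11 9 7 6) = [0, 8, 1, 3, 10, 2, 4, 6, 5, 7, 11, 9]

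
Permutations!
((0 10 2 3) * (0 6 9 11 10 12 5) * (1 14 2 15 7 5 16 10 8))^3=(0 10 5 16 7 12 15)(1 3 11 14 6 8 2 9)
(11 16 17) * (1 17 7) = (1 17 11 16 7) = [0, 17, 2, 3, 4, 5, 6, 1, 8, 9, 10, 16, 12, 13, 14, 15, 7, 11]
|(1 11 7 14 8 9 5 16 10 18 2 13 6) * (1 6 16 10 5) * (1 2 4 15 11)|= 13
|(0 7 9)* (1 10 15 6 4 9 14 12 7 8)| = |(0 8 1 10 15 6 4 9)(7 14 12)| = 24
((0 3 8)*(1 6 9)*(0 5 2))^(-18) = ((0 3 8 5 2)(1 6 9))^(-18) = (9)(0 8 2 3 5)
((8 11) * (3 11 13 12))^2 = ((3 11 8 13 12))^2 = (3 8 12 11 13)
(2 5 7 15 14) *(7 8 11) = (2 5 8 11 7 15 14) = [0, 1, 5, 3, 4, 8, 6, 15, 11, 9, 10, 7, 12, 13, 2, 14]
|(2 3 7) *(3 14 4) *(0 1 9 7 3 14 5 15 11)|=8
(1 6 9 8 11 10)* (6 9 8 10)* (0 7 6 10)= [7, 9, 2, 3, 4, 5, 8, 6, 11, 0, 1, 10]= (0 7 6 8 11 10 1 9)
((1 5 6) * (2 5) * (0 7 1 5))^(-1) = (0 2 1 7)(5 6)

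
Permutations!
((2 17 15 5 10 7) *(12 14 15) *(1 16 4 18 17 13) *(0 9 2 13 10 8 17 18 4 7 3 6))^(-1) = (18)(0 6 3 10 2 9)(1 13 7 16)(5 15 14 12 17 8)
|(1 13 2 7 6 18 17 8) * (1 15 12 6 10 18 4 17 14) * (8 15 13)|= 40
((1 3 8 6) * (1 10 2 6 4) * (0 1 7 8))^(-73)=(0 3 1)(2 10 6)(4 8 7)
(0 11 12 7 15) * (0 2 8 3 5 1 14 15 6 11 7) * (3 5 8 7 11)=(0 11 12)(1 14 15 2 7 6 3 8 5)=[11, 14, 7, 8, 4, 1, 3, 6, 5, 9, 10, 12, 0, 13, 15, 2]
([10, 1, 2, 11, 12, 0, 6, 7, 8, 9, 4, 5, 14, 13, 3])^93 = (0 3 4 5 14 10 11 12)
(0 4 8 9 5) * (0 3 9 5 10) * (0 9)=(0 4 8 5 3)(9 10)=[4, 1, 2, 0, 8, 3, 6, 7, 5, 10, 9]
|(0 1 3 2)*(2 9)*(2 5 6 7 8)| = 9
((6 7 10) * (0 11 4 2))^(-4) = (11)(6 10 7) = ((0 11 4 2)(6 7 10))^(-4)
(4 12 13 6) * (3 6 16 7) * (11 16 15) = (3 6 4 12 13 15 11 16 7) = [0, 1, 2, 6, 12, 5, 4, 3, 8, 9, 10, 16, 13, 15, 14, 11, 7]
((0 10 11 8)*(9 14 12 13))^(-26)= ((0 10 11 8)(9 14 12 13))^(-26)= (0 11)(8 10)(9 12)(13 14)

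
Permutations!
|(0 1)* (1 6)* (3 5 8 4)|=12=|(0 6 1)(3 5 8 4)|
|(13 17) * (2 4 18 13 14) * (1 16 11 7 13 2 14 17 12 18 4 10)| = |(1 16 11 7 13 12 18 2 10)| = 9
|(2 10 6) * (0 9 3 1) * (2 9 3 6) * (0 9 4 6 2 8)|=|(0 3 1 9 2 10 8)(4 6)|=14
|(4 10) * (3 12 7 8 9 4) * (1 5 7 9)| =20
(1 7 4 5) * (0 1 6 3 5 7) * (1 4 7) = (7)(0 4 1)(3 5 6) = [4, 0, 2, 5, 1, 6, 3, 7]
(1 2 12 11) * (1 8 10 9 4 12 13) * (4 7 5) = (1 2 13)(4 12 11 8 10 9 7 5) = [0, 2, 13, 3, 12, 4, 6, 5, 10, 7, 9, 8, 11, 1]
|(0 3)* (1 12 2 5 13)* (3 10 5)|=8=|(0 10 5 13 1 12 2 3)|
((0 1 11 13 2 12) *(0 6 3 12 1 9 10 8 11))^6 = (0 2 11 10)(1 13 8 9) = ((0 9 10 8 11 13 2 1)(3 12 6))^6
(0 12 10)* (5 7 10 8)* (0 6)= (0 12 8 5 7 10 6)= [12, 1, 2, 3, 4, 7, 0, 10, 5, 9, 6, 11, 8]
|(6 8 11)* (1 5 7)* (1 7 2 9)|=|(1 5 2 9)(6 8 11)|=12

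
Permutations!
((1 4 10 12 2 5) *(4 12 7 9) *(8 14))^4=(14)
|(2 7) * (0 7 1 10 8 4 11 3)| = 9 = |(0 7 2 1 10 8 4 11 3)|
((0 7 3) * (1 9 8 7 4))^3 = (0 9 3 1 7 4 8)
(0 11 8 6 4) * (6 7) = [11, 1, 2, 3, 0, 5, 4, 6, 7, 9, 10, 8] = (0 11 8 7 6 4)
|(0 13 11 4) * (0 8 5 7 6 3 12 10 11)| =18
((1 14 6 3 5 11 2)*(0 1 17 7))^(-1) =(0 7 17 2 11 5 3 6 14 1)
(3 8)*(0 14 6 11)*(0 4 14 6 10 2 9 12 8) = (0 6 11 4 14 10 2 9 12 8 3) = [6, 1, 9, 0, 14, 5, 11, 7, 3, 12, 2, 4, 8, 13, 10]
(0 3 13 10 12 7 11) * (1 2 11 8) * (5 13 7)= [3, 2, 11, 7, 4, 13, 6, 8, 1, 9, 12, 0, 5, 10]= (0 3 7 8 1 2 11)(5 13 10 12)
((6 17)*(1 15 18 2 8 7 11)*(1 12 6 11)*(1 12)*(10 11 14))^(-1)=(1 11 10 14 17 6 12 7 8 2 18 15)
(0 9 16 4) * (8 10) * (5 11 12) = (0 9 16 4)(5 11 12)(8 10) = [9, 1, 2, 3, 0, 11, 6, 7, 10, 16, 8, 12, 5, 13, 14, 15, 4]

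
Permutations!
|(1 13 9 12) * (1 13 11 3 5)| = 12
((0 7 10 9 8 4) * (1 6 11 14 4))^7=(0 11 8 7 14 1 10 4 6 9)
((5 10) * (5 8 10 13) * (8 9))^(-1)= (5 13)(8 9 10)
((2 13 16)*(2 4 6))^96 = (2 13 16 4 6)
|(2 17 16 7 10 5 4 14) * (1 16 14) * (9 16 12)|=24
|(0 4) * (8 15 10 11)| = |(0 4)(8 15 10 11)| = 4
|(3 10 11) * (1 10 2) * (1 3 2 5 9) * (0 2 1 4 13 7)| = 24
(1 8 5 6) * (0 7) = (0 7)(1 8 5 6) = [7, 8, 2, 3, 4, 6, 1, 0, 5]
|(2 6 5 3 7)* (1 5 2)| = |(1 5 3 7)(2 6)| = 4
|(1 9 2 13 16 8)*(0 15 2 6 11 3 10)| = 12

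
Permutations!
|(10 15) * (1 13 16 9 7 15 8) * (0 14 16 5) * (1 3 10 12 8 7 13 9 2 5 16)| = |(0 14 1 9 13 16 2 5)(3 10 7 15 12 8)| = 24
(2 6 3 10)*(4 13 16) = [0, 1, 6, 10, 13, 5, 3, 7, 8, 9, 2, 11, 12, 16, 14, 15, 4] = (2 6 3 10)(4 13 16)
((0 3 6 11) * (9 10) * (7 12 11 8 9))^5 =(0 10 3 7 6 12 8 11 9)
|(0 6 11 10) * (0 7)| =|(0 6 11 10 7)| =5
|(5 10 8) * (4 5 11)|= |(4 5 10 8 11)|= 5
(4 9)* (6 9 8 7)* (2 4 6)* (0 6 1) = [6, 0, 4, 3, 8, 5, 9, 2, 7, 1] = (0 6 9 1)(2 4 8 7)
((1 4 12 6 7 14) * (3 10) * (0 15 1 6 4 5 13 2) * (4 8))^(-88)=((0 15 1 5 13 2)(3 10)(4 12 8)(6 7 14))^(-88)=(0 1 13)(2 15 5)(4 8 12)(6 14 7)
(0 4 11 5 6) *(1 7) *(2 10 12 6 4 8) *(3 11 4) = (0 8 2 10 12 6)(1 7)(3 11 5) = [8, 7, 10, 11, 4, 3, 0, 1, 2, 9, 12, 5, 6]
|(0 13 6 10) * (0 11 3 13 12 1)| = |(0 12 1)(3 13 6 10 11)| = 15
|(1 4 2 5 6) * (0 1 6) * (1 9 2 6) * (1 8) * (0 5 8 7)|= |(0 9 2 8 1 4 6 7)|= 8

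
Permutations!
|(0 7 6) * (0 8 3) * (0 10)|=|(0 7 6 8 3 10)|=6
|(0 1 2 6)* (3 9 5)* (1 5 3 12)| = 6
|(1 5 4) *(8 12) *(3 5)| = 4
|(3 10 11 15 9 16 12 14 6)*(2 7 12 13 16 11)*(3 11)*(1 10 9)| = |(1 10 2 7 12 14 6 11 15)(3 9)(13 16)| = 18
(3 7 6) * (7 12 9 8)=(3 12 9 8 7 6)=[0, 1, 2, 12, 4, 5, 3, 6, 7, 8, 10, 11, 9]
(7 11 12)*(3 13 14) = (3 13 14)(7 11 12) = [0, 1, 2, 13, 4, 5, 6, 11, 8, 9, 10, 12, 7, 14, 3]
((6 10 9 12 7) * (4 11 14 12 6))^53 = (4 12 11 7 14)(6 9 10) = ((4 11 14 12 7)(6 10 9))^53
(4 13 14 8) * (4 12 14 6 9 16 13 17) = (4 17)(6 9 16 13)(8 12 14) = [0, 1, 2, 3, 17, 5, 9, 7, 12, 16, 10, 11, 14, 6, 8, 15, 13, 4]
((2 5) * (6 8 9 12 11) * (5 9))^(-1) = (2 5 8 6 11 12 9)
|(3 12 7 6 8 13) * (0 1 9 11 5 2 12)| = 12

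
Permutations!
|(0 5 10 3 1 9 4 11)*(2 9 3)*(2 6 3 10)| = |(0 5 2 9 4 11)(1 10 6 3)| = 12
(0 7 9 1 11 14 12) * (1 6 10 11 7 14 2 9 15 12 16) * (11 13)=(0 14 16 1 7 15 12)(2 9 6 10 13 11)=[14, 7, 9, 3, 4, 5, 10, 15, 8, 6, 13, 2, 0, 11, 16, 12, 1]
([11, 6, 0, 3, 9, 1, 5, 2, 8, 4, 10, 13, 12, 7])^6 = [11, 1, 0, 3, 4, 5, 6, 2, 8, 9, 10, 13, 12, 7]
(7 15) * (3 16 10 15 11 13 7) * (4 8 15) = (3 16 10 4 8 15)(7 11 13) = [0, 1, 2, 16, 8, 5, 6, 11, 15, 9, 4, 13, 12, 7, 14, 3, 10]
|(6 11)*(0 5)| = 2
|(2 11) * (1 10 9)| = |(1 10 9)(2 11)| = 6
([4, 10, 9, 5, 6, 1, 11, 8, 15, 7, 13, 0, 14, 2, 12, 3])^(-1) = (0 11 6 4)(1 5 3 15 8 7 9 2 13 10)(12 14)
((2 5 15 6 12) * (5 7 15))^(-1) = ((2 7 15 6 12))^(-1) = (2 12 6 15 7)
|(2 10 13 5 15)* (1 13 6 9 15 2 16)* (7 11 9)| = 11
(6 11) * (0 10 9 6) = [10, 1, 2, 3, 4, 5, 11, 7, 8, 6, 9, 0] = (0 10 9 6 11)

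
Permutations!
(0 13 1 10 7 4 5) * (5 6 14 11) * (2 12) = [13, 10, 12, 3, 6, 0, 14, 4, 8, 9, 7, 5, 2, 1, 11] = (0 13 1 10 7 4 6 14 11 5)(2 12)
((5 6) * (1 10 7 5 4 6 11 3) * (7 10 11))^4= (1 11 3)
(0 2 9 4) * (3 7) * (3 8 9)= (0 2 3 7 8 9 4)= [2, 1, 3, 7, 0, 5, 6, 8, 9, 4]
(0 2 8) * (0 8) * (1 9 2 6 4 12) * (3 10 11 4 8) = (0 6 8 3 10 11 4 12 1 9 2) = [6, 9, 0, 10, 12, 5, 8, 7, 3, 2, 11, 4, 1]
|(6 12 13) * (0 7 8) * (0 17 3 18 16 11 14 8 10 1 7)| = 21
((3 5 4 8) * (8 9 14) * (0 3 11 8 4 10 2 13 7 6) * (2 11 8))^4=(0 11 6 10 7 5 13 3 2)(4 9 14)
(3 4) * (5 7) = [0, 1, 2, 4, 3, 7, 6, 5] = (3 4)(5 7)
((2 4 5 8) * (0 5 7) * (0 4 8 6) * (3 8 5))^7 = (0 3 8 2 5 6)(4 7)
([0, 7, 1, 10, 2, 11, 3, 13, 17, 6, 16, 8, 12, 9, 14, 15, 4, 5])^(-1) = (1 2 4 16 10 3 6 9 13 7)(5 17 8 11)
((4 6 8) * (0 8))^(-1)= (0 6 4 8)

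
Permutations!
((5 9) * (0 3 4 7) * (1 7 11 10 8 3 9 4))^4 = ((0 9 5 4 11 10 8 3 1 7))^4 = (0 11 1 5 8)(3 9 10 7 4)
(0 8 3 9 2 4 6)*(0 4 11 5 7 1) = (0 8 3 9 2 11 5 7 1)(4 6) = [8, 0, 11, 9, 6, 7, 4, 1, 3, 2, 10, 5]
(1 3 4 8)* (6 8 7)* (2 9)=(1 3 4 7 6 8)(2 9)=[0, 3, 9, 4, 7, 5, 8, 6, 1, 2]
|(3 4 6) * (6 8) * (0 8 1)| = 6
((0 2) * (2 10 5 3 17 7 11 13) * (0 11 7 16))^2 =((0 10 5 3 17 16)(2 11 13))^2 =(0 5 17)(2 13 11)(3 16 10)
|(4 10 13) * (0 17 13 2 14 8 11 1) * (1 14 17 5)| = 15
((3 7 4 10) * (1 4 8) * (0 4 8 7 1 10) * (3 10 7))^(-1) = ((10)(0 4)(1 8 7 3))^(-1) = (10)(0 4)(1 3 7 8)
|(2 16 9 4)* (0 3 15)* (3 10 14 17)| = 12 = |(0 10 14 17 3 15)(2 16 9 4)|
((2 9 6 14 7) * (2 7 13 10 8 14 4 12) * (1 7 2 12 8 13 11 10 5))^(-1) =(1 5 13 10 11 14 8 4 6 9 2 7)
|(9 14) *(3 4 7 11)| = |(3 4 7 11)(9 14)| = 4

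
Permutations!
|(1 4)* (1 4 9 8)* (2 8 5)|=5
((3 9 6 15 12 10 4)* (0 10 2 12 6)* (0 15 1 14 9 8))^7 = (0 4 8 10 3)(1 9 6 14 15)(2 12)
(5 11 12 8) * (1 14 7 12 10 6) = (1 14 7 12 8 5 11 10 6) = [0, 14, 2, 3, 4, 11, 1, 12, 5, 9, 6, 10, 8, 13, 7]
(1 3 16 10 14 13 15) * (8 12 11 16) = [0, 3, 2, 8, 4, 5, 6, 7, 12, 9, 14, 16, 11, 15, 13, 1, 10] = (1 3 8 12 11 16 10 14 13 15)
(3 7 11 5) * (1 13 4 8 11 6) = (1 13 4 8 11 5 3 7 6) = [0, 13, 2, 7, 8, 3, 1, 6, 11, 9, 10, 5, 12, 4]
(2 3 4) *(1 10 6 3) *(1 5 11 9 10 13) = (1 13)(2 5 11 9 10 6 3 4) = [0, 13, 5, 4, 2, 11, 3, 7, 8, 10, 6, 9, 12, 1]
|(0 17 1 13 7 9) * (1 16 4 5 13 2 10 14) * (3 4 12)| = 20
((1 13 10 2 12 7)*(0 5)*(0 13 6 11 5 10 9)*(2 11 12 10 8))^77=(0 5 2 9 11 8 13 10)(1 6 12 7)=((0 8 2 10 11 5 13 9)(1 6 12 7))^77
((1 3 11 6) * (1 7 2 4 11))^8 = ((1 3)(2 4 11 6 7))^8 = (2 6 4 7 11)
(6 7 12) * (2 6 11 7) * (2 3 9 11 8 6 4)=(2 4)(3 9 11 7 12 8 6)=[0, 1, 4, 9, 2, 5, 3, 12, 6, 11, 10, 7, 8]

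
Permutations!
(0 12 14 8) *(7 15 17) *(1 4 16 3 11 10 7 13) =[12, 4, 2, 11, 16, 5, 6, 15, 0, 9, 7, 10, 14, 1, 8, 17, 3, 13] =(0 12 14 8)(1 4 16 3 11 10 7 15 17 13)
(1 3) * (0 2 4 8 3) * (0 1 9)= (0 2 4 8 3 9)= [2, 1, 4, 9, 8, 5, 6, 7, 3, 0]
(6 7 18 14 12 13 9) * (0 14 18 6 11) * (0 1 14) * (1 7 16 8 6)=(18)(1 14 12 13 9 11 7)(6 16 8)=[0, 14, 2, 3, 4, 5, 16, 1, 6, 11, 10, 7, 13, 9, 12, 15, 8, 17, 18]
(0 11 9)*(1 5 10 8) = (0 11 9)(1 5 10 8) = [11, 5, 2, 3, 4, 10, 6, 7, 1, 0, 8, 9]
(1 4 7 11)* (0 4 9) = (0 4 7 11 1 9) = [4, 9, 2, 3, 7, 5, 6, 11, 8, 0, 10, 1]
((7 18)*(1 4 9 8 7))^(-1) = (1 18 7 8 9 4)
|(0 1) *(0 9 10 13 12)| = |(0 1 9 10 13 12)| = 6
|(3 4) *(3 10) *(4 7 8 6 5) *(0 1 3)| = 9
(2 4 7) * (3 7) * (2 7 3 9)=(2 4 9)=[0, 1, 4, 3, 9, 5, 6, 7, 8, 2]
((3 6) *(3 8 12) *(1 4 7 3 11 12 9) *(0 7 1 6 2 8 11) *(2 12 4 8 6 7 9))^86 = ((0 9 7 3 12)(1 8 2 6 11 4))^86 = (0 9 7 3 12)(1 2 11)(4 8 6)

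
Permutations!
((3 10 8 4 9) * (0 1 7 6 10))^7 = ((0 1 7 6 10 8 4 9 3))^7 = (0 9 8 6 1 3 4 10 7)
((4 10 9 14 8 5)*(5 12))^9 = (4 9 8 5 10 14 12)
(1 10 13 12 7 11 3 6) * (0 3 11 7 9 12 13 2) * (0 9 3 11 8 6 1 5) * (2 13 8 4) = (0 11 4 2 9 12 3 1 10 13 8 6 5) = [11, 10, 9, 1, 2, 0, 5, 7, 6, 12, 13, 4, 3, 8]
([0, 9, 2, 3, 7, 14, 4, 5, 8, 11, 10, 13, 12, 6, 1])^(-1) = (1 14 5 7 4 6 13 11 9)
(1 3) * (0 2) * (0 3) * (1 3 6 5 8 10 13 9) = (0 2 6 5 8 10 13 9 1) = [2, 0, 6, 3, 4, 8, 5, 7, 10, 1, 13, 11, 12, 9]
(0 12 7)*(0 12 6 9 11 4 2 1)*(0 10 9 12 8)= (0 6 12 7 8)(1 10 9 11 4 2)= [6, 10, 1, 3, 2, 5, 12, 8, 0, 11, 9, 4, 7]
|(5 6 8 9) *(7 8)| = |(5 6 7 8 9)| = 5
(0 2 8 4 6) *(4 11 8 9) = (0 2 9 4 6)(8 11) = [2, 1, 9, 3, 6, 5, 0, 7, 11, 4, 10, 8]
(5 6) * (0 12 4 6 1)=(0 12 4 6 5 1)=[12, 0, 2, 3, 6, 1, 5, 7, 8, 9, 10, 11, 4]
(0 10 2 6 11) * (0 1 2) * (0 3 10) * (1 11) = (11)(1 2 6)(3 10) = [0, 2, 6, 10, 4, 5, 1, 7, 8, 9, 3, 11]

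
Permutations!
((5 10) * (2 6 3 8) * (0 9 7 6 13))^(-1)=((0 9 7 6 3 8 2 13)(5 10))^(-1)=(0 13 2 8 3 6 7 9)(5 10)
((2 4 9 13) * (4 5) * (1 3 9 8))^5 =(1 5 9 8 2 3 4 13)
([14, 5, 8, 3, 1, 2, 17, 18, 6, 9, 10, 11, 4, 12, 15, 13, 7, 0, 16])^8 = [2, 15, 12, 3, 14, 13, 1, 16, 4, 9, 10, 11, 0, 17, 8, 6, 18, 5, 7]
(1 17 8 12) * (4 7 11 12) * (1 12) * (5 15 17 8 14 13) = [0, 8, 2, 3, 7, 15, 6, 11, 4, 9, 10, 1, 12, 5, 13, 17, 16, 14] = (1 8 4 7 11)(5 15 17 14 13)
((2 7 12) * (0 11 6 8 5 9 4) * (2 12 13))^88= (0 5 11 9 6 4 8)(2 7 13)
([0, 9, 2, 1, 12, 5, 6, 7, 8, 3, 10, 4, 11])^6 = (12)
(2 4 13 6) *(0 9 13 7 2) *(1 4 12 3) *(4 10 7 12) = [9, 10, 4, 1, 12, 5, 0, 2, 8, 13, 7, 11, 3, 6] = (0 9 13 6)(1 10 7 2 4 12 3)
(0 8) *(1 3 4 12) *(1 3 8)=(0 1 8)(3 4 12)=[1, 8, 2, 4, 12, 5, 6, 7, 0, 9, 10, 11, 3]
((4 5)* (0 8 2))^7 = ((0 8 2)(4 5))^7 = (0 8 2)(4 5)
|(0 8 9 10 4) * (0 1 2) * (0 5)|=8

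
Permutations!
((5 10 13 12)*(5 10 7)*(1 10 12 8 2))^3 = ((1 10 13 8 2)(5 7))^3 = (1 8 10 2 13)(5 7)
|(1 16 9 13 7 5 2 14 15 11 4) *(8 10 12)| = 33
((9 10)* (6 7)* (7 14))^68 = (6 7 14) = ((6 14 7)(9 10))^68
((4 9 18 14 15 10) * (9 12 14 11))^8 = ((4 12 14 15 10)(9 18 11))^8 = (4 15 12 10 14)(9 11 18)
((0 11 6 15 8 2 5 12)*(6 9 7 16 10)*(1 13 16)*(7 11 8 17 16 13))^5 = (17)(1 7)(9 11)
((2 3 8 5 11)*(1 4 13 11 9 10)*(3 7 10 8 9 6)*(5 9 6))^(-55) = (1 4 13 11 2 7 10)(3 6)(8 9)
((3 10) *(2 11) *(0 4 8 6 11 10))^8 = (11)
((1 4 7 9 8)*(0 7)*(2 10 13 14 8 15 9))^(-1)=((0 7 2 10 13 14 8 1 4)(9 15))^(-1)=(0 4 1 8 14 13 10 2 7)(9 15)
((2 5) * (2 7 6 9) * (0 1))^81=(0 1)(2 5 7 6 9)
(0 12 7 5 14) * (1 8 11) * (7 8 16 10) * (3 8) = [12, 16, 2, 8, 4, 14, 6, 5, 11, 9, 7, 1, 3, 13, 0, 15, 10] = (0 12 3 8 11 1 16 10 7 5 14)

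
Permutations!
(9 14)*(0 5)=(0 5)(9 14)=[5, 1, 2, 3, 4, 0, 6, 7, 8, 14, 10, 11, 12, 13, 9]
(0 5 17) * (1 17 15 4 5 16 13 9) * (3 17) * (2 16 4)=[4, 3, 16, 17, 5, 15, 6, 7, 8, 1, 10, 11, 12, 9, 14, 2, 13, 0]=(0 4 5 15 2 16 13 9 1 3 17)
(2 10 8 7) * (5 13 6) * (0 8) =(0 8 7 2 10)(5 13 6) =[8, 1, 10, 3, 4, 13, 5, 2, 7, 9, 0, 11, 12, 6]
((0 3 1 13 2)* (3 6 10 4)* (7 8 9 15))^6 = (0 13 3 10)(1 4 6 2)(7 9)(8 15)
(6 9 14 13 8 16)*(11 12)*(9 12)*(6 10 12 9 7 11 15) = (6 9 14 13 8 16 10 12 15)(7 11) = [0, 1, 2, 3, 4, 5, 9, 11, 16, 14, 12, 7, 15, 8, 13, 6, 10]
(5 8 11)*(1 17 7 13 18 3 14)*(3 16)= (1 17 7 13 18 16 3 14)(5 8 11)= [0, 17, 2, 14, 4, 8, 6, 13, 11, 9, 10, 5, 12, 18, 1, 15, 3, 7, 16]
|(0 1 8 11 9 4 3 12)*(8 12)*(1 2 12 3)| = |(0 2 12)(1 3 8 11 9 4)| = 6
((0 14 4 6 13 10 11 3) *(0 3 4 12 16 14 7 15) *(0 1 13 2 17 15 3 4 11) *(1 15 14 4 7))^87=((0 1 13 10)(2 17 14 12 16 4 6)(3 7))^87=(0 10 13 1)(2 12 6 14 4 17 16)(3 7)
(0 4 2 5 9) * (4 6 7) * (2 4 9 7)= [6, 1, 5, 3, 4, 7, 2, 9, 8, 0]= (0 6 2 5 7 9)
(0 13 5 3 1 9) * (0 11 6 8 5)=(0 13)(1 9 11 6 8 5 3)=[13, 9, 2, 1, 4, 3, 8, 7, 5, 11, 10, 6, 12, 0]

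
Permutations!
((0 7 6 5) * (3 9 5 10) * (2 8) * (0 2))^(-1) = ((0 7 6 10 3 9 5 2 8))^(-1) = (0 8 2 5 9 3 10 6 7)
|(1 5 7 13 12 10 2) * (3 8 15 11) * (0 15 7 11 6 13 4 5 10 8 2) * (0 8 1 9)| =|(0 15 6 13 12 1 10 8 7 4 5 11 3 2 9)| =15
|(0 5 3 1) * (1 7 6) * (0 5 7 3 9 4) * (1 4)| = 12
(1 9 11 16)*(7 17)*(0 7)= (0 7 17)(1 9 11 16)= [7, 9, 2, 3, 4, 5, 6, 17, 8, 11, 10, 16, 12, 13, 14, 15, 1, 0]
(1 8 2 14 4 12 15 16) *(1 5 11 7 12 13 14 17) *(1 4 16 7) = (1 8 2 17 4 13 14 16 5 11)(7 12 15) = [0, 8, 17, 3, 13, 11, 6, 12, 2, 9, 10, 1, 15, 14, 16, 7, 5, 4]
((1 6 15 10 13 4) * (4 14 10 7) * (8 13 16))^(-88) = ((1 6 15 7 4)(8 13 14 10 16))^(-88) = (1 15 4 6 7)(8 14 16 13 10)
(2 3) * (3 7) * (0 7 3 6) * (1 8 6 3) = (0 7 3 2 1 8 6) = [7, 8, 1, 2, 4, 5, 0, 3, 6]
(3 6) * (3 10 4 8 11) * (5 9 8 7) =[0, 1, 2, 6, 7, 9, 10, 5, 11, 8, 4, 3] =(3 6 10 4 7 5 9 8 11)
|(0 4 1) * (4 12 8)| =5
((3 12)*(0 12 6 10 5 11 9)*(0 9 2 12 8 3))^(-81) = (12)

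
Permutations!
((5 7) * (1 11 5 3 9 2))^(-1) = ((1 11 5 7 3 9 2))^(-1) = (1 2 9 3 7 5 11)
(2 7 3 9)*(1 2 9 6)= (9)(1 2 7 3 6)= [0, 2, 7, 6, 4, 5, 1, 3, 8, 9]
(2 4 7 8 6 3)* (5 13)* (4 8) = (2 8 6 3)(4 7)(5 13) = [0, 1, 8, 2, 7, 13, 3, 4, 6, 9, 10, 11, 12, 5]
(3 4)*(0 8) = (0 8)(3 4) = [8, 1, 2, 4, 3, 5, 6, 7, 0]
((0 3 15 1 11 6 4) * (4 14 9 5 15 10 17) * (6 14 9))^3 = ((0 3 10 17 4)(1 11 14 6 9 5 15))^3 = (0 17 3 4 10)(1 6 15 14 5 11 9)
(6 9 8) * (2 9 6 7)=(2 9 8 7)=[0, 1, 9, 3, 4, 5, 6, 2, 7, 8]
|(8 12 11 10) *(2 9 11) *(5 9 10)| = |(2 10 8 12)(5 9 11)| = 12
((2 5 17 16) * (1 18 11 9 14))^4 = (1 14 9 11 18)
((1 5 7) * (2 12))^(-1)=((1 5 7)(2 12))^(-1)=(1 7 5)(2 12)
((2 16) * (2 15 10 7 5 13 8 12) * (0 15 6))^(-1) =((0 15 10 7 5 13 8 12 2 16 6))^(-1) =(0 6 16 2 12 8 13 5 7 10 15)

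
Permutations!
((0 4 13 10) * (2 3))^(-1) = (0 10 13 4)(2 3) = ((0 4 13 10)(2 3))^(-1)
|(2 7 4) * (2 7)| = 2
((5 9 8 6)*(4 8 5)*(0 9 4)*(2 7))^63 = ((0 9 5 4 8 6)(2 7))^63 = (0 4)(2 7)(5 6)(8 9)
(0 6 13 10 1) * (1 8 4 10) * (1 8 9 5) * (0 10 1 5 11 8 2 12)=(0 6 13 2 12)(1 10 9 11 8 4)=[6, 10, 12, 3, 1, 5, 13, 7, 4, 11, 9, 8, 0, 2]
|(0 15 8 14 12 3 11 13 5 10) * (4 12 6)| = |(0 15 8 14 6 4 12 3 11 13 5 10)| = 12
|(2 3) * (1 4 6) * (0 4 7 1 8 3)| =6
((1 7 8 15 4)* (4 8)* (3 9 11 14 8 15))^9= (15)(3 8 14 11 9)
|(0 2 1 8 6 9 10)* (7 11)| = |(0 2 1 8 6 9 10)(7 11)| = 14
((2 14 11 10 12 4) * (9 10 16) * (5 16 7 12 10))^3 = ((2 14 11 7 12 4)(5 16 9))^3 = (16)(2 7)(4 11)(12 14)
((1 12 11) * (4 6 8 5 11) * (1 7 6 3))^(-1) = (1 3 4 12)(5 8 6 7 11)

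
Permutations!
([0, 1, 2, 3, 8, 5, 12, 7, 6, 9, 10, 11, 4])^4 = [0, 1, 2, 3, 4, 5, 6, 7, 8, 9, 10, 11, 12]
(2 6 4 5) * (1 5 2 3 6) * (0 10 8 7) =[10, 5, 1, 6, 2, 3, 4, 0, 7, 9, 8] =(0 10 8 7)(1 5 3 6 4 2)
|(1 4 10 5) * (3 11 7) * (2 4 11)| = 8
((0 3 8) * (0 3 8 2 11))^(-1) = (0 11 2 3 8)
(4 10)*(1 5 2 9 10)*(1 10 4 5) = (2 9 4 10 5) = [0, 1, 9, 3, 10, 2, 6, 7, 8, 4, 5]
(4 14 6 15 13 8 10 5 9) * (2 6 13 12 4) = [0, 1, 6, 3, 14, 9, 15, 7, 10, 2, 5, 11, 4, 8, 13, 12] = (2 6 15 12 4 14 13 8 10 5 9)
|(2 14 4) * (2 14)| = 2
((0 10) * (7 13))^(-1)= (0 10)(7 13)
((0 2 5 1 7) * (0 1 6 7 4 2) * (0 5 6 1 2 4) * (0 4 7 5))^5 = (1 5 6 2 7 4)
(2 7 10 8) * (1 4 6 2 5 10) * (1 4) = [0, 1, 7, 3, 6, 10, 2, 4, 5, 9, 8] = (2 7 4 6)(5 10 8)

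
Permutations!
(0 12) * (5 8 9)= [12, 1, 2, 3, 4, 8, 6, 7, 9, 5, 10, 11, 0]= (0 12)(5 8 9)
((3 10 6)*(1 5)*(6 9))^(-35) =((1 5)(3 10 9 6))^(-35) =(1 5)(3 10 9 6)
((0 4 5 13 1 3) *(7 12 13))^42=((0 4 5 7 12 13 1 3))^42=(0 5 12 1)(3 4 7 13)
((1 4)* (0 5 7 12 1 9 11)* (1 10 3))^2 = ((0 5 7 12 10 3 1 4 9 11))^2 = (0 7 10 1 9)(3 4 11 5 12)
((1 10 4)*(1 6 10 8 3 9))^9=((1 8 3 9)(4 6 10))^9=(10)(1 8 3 9)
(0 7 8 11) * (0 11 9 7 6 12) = (0 6 12)(7 8 9) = [6, 1, 2, 3, 4, 5, 12, 8, 9, 7, 10, 11, 0]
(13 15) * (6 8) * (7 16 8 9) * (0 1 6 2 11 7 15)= (0 1 6 9 15 13)(2 11 7 16 8)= [1, 6, 11, 3, 4, 5, 9, 16, 2, 15, 10, 7, 12, 0, 14, 13, 8]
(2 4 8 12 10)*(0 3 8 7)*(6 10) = (0 3 8 12 6 10 2 4 7) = [3, 1, 4, 8, 7, 5, 10, 0, 12, 9, 2, 11, 6]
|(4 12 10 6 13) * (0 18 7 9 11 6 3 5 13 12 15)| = |(0 18 7 9 11 6 12 10 3 5 13 4 15)| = 13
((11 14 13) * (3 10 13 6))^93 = ((3 10 13 11 14 6))^93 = (3 11)(6 13)(10 14)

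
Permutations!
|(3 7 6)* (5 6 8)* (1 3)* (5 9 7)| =12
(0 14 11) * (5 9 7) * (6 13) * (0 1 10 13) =(0 14 11 1 10 13 6)(5 9 7) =[14, 10, 2, 3, 4, 9, 0, 5, 8, 7, 13, 1, 12, 6, 11]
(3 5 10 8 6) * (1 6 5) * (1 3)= [0, 6, 2, 3, 4, 10, 1, 7, 5, 9, 8]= (1 6)(5 10 8)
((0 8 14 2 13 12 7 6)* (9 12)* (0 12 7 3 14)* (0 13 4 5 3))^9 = (0 13 7 12 8 9 6)(2 14 3 5 4)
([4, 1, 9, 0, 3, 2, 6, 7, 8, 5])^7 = [4, 1, 9, 0, 3, 2, 6, 7, 8, 5]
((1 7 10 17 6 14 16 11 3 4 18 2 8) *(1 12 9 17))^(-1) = ((1 7 10)(2 8 12 9 17 6 14 16 11 3 4 18))^(-1) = (1 10 7)(2 18 4 3 11 16 14 6 17 9 12 8)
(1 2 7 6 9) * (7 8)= [0, 2, 8, 3, 4, 5, 9, 6, 7, 1]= (1 2 8 7 6 9)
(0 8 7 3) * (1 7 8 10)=(0 10 1 7 3)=[10, 7, 2, 0, 4, 5, 6, 3, 8, 9, 1]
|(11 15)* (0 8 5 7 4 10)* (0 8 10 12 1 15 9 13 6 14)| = 14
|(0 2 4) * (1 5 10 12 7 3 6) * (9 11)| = |(0 2 4)(1 5 10 12 7 3 6)(9 11)| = 42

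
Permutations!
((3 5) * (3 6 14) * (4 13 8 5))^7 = ((3 4 13 8 5 6 14))^7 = (14)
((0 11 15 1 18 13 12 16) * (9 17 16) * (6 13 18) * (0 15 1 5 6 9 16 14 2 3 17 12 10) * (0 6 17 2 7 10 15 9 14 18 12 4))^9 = ((0 11 1 14 7 10 6 13 15 5 17 18 12 16 9 4)(2 3))^9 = (0 5 1 18 7 16 6 4 15 11 17 14 12 10 9 13)(2 3)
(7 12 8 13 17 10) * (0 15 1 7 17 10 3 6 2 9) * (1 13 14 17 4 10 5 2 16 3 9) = [15, 7, 1, 6, 10, 2, 16, 12, 14, 0, 4, 11, 8, 5, 17, 13, 3, 9] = (0 15 13 5 2 1 7 12 8 14 17 9)(3 6 16)(4 10)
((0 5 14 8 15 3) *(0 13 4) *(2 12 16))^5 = (0 3 14 4 15 5 13 8)(2 16 12) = ((0 5 14 8 15 3 13 4)(2 12 16))^5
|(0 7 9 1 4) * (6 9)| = 6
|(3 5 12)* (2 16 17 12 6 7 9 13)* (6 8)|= 11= |(2 16 17 12 3 5 8 6 7 9 13)|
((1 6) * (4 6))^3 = (6)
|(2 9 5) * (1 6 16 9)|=6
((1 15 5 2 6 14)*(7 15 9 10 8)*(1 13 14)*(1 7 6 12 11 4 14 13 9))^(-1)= ((2 12 11 4 14 9 10 8 6 7 15 5))^(-1)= (2 5 15 7 6 8 10 9 14 4 11 12)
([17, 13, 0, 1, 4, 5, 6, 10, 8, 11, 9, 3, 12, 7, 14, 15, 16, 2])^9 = [0, 7, 2, 13, 4, 5, 6, 9, 8, 3, 11, 1, 12, 10, 14, 15, 16, 17]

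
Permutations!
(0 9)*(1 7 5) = (0 9)(1 7 5) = [9, 7, 2, 3, 4, 1, 6, 5, 8, 0]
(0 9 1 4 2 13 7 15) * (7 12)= [9, 4, 13, 3, 2, 5, 6, 15, 8, 1, 10, 11, 7, 12, 14, 0]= (0 9 1 4 2 13 12 7 15)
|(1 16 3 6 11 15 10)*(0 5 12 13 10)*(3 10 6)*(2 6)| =24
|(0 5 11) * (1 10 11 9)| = |(0 5 9 1 10 11)| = 6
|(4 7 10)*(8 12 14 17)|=12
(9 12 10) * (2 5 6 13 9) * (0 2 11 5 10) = [2, 1, 10, 3, 4, 6, 13, 7, 8, 12, 11, 5, 0, 9] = (0 2 10 11 5 6 13 9 12)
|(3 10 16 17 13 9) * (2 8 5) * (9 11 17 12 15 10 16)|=6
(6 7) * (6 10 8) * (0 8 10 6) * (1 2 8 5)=(10)(0 5 1 2 8)(6 7)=[5, 2, 8, 3, 4, 1, 7, 6, 0, 9, 10]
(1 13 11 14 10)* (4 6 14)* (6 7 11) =(1 13 6 14 10)(4 7 11) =[0, 13, 2, 3, 7, 5, 14, 11, 8, 9, 1, 4, 12, 6, 10]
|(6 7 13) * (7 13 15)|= 2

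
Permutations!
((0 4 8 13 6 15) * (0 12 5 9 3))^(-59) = (0 4 8 13 6 15 12 5 9 3) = ((0 4 8 13 6 15 12 5 9 3))^(-59)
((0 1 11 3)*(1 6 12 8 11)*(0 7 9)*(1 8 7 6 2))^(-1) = ((0 2 1 8 11 3 6 12 7 9))^(-1) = (0 9 7 12 6 3 11 8 1 2)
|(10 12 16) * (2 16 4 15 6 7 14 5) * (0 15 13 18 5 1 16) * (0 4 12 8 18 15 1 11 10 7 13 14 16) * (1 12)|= |(0 12 1)(2 4 14 11 10 8 18 5)(6 13 15)(7 16)|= 24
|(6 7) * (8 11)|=|(6 7)(8 11)|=2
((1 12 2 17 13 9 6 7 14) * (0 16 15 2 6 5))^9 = (0 16 15 2 17 13 9 5)(1 14 7 6 12)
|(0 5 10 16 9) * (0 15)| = 6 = |(0 5 10 16 9 15)|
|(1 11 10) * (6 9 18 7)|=|(1 11 10)(6 9 18 7)|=12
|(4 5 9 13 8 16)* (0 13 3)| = 8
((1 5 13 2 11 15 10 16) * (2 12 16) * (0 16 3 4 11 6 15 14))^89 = (0 14 11 4 3 12 13 5 1 16)(2 6 15 10)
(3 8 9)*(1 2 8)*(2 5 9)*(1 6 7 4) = (1 5 9 3 6 7 4)(2 8) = [0, 5, 8, 6, 1, 9, 7, 4, 2, 3]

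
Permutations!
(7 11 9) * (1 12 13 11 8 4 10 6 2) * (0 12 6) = (0 12 13 11 9 7 8 4 10)(1 6 2) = [12, 6, 1, 3, 10, 5, 2, 8, 4, 7, 0, 9, 13, 11]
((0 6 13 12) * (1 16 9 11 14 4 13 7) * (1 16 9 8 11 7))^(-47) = ((0 6 1 9 7 16 8 11 14 4 13 12))^(-47) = (0 6 1 9 7 16 8 11 14 4 13 12)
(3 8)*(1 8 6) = (1 8 3 6) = [0, 8, 2, 6, 4, 5, 1, 7, 3]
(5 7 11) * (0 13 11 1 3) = (0 13 11 5 7 1 3) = [13, 3, 2, 0, 4, 7, 6, 1, 8, 9, 10, 5, 12, 11]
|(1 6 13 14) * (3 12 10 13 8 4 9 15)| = |(1 6 8 4 9 15 3 12 10 13 14)| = 11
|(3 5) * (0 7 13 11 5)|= 6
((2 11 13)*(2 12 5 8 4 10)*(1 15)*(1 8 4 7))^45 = (1 15 8 7)(2 12 10 13 4 11 5)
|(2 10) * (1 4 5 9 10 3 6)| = 8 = |(1 4 5 9 10 2 3 6)|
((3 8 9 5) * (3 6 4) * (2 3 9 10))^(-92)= (10)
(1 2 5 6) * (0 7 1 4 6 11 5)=[7, 2, 0, 3, 6, 11, 4, 1, 8, 9, 10, 5]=(0 7 1 2)(4 6)(5 11)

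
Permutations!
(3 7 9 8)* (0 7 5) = (0 7 9 8 3 5) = [7, 1, 2, 5, 4, 0, 6, 9, 3, 8]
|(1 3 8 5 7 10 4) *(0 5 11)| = 9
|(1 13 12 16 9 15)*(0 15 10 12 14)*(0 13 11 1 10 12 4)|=12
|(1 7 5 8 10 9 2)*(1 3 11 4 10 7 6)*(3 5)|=18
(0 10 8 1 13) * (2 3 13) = [10, 2, 3, 13, 4, 5, 6, 7, 1, 9, 8, 11, 12, 0] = (0 10 8 1 2 3 13)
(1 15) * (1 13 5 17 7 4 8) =(1 15 13 5 17 7 4 8) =[0, 15, 2, 3, 8, 17, 6, 4, 1, 9, 10, 11, 12, 5, 14, 13, 16, 7]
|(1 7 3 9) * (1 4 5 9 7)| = |(3 7)(4 5 9)| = 6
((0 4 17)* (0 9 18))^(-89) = (0 4 17 9 18)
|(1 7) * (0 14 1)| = 4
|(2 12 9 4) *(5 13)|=4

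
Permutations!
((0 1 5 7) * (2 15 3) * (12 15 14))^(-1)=(0 7 5 1)(2 3 15 12 14)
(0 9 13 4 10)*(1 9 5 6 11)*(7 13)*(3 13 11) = (0 5 6 3 13 4 10)(1 9 7 11) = [5, 9, 2, 13, 10, 6, 3, 11, 8, 7, 0, 1, 12, 4]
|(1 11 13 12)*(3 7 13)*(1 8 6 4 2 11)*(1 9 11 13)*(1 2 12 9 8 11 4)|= |(1 8 6)(2 13 9 4 12 11 3 7)|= 24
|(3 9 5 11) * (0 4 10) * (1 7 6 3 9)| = |(0 4 10)(1 7 6 3)(5 11 9)| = 12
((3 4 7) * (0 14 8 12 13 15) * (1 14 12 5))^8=((0 12 13 15)(1 14 8 5)(3 4 7))^8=(15)(3 7 4)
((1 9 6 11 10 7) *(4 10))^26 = (1 10 11 9 7 4 6)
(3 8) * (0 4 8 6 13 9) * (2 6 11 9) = (0 4 8 3 11 9)(2 6 13) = [4, 1, 6, 11, 8, 5, 13, 7, 3, 0, 10, 9, 12, 2]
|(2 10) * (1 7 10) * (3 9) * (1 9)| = 6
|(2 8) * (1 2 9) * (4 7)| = |(1 2 8 9)(4 7)| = 4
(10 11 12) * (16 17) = [0, 1, 2, 3, 4, 5, 6, 7, 8, 9, 11, 12, 10, 13, 14, 15, 17, 16] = (10 11 12)(16 17)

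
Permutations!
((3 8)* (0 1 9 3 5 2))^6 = ((0 1 9 3 8 5 2))^6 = (0 2 5 8 3 9 1)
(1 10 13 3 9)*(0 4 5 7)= (0 4 5 7)(1 10 13 3 9)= [4, 10, 2, 9, 5, 7, 6, 0, 8, 1, 13, 11, 12, 3]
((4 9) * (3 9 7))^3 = ((3 9 4 7))^3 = (3 7 4 9)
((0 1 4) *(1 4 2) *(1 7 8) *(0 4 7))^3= (0 1 7 2 8)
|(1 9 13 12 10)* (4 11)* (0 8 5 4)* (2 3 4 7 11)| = 15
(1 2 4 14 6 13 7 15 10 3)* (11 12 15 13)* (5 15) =(1 2 4 14 6 11 12 5 15 10 3)(7 13) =[0, 2, 4, 1, 14, 15, 11, 13, 8, 9, 3, 12, 5, 7, 6, 10]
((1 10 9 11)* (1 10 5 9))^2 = (1 9 10 5 11) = ((1 5 9 11 10))^2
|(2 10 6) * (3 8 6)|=5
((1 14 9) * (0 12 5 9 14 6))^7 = ((14)(0 12 5 9 1 6))^7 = (14)(0 12 5 9 1 6)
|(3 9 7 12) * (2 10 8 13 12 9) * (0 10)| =14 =|(0 10 8 13 12 3 2)(7 9)|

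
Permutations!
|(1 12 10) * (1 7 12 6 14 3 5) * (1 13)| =6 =|(1 6 14 3 5 13)(7 12 10)|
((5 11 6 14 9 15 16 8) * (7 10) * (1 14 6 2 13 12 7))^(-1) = ((1 14 9 15 16 8 5 11 2 13 12 7 10))^(-1) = (1 10 7 12 13 2 11 5 8 16 15 9 14)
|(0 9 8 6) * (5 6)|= 5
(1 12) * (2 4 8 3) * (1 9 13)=(1 12 9 13)(2 4 8 3)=[0, 12, 4, 2, 8, 5, 6, 7, 3, 13, 10, 11, 9, 1]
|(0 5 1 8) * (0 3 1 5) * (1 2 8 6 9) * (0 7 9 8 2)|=7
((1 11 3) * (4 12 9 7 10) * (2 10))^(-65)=((1 11 3)(2 10 4 12 9 7))^(-65)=(1 11 3)(2 10 4 12 9 7)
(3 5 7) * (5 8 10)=[0, 1, 2, 8, 4, 7, 6, 3, 10, 9, 5]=(3 8 10 5 7)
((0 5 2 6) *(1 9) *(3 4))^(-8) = ((0 5 2 6)(1 9)(3 4))^(-8) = (9)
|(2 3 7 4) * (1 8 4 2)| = 3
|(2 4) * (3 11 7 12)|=4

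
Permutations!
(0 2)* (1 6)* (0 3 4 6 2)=(1 2 3 4 6)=[0, 2, 3, 4, 6, 5, 1]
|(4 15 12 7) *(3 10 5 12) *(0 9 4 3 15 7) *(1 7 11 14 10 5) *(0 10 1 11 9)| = |(15)(1 7 3 5 12 10 11 14)(4 9)| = 8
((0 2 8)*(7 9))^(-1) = (0 8 2)(7 9)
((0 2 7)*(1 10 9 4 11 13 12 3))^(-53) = ((0 2 7)(1 10 9 4 11 13 12 3))^(-53) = (0 2 7)(1 4 12 10 11 3 9 13)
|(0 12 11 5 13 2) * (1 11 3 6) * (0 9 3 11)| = |(0 12 11 5 13 2 9 3 6 1)| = 10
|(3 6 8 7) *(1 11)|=4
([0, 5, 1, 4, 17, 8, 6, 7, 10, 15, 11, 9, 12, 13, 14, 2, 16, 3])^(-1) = [0, 2, 15, 17, 3, 1, 6, 7, 5, 11, 8, 10, 12, 13, 14, 9, 16, 4]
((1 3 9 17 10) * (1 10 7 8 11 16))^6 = (1 11 7 9)(3 16 8 17)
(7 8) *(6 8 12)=(6 8 7 12)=[0, 1, 2, 3, 4, 5, 8, 12, 7, 9, 10, 11, 6]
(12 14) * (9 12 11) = (9 12 14 11) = [0, 1, 2, 3, 4, 5, 6, 7, 8, 12, 10, 9, 14, 13, 11]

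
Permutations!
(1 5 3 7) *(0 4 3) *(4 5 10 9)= (0 5)(1 10 9 4 3 7)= [5, 10, 2, 7, 3, 0, 6, 1, 8, 4, 9]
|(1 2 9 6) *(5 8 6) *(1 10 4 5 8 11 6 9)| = |(1 2)(4 5 11 6 10)(8 9)| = 10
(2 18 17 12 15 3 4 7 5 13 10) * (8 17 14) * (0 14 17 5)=(0 14 8 5 13 10 2 18 17 12 15 3 4 7)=[14, 1, 18, 4, 7, 13, 6, 0, 5, 9, 2, 11, 15, 10, 8, 3, 16, 12, 17]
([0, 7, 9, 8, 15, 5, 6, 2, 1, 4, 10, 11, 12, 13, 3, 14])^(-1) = (1 8 3 14 15 4 9 2 7)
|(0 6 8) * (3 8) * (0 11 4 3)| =|(0 6)(3 8 11 4)| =4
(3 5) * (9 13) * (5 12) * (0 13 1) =(0 13 9 1)(3 12 5) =[13, 0, 2, 12, 4, 3, 6, 7, 8, 1, 10, 11, 5, 9]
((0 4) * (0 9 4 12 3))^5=((0 12 3)(4 9))^5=(0 3 12)(4 9)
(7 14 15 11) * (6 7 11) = (6 7 14 15) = [0, 1, 2, 3, 4, 5, 7, 14, 8, 9, 10, 11, 12, 13, 15, 6]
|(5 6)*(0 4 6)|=|(0 4 6 5)|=4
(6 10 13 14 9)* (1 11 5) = (1 11 5)(6 10 13 14 9) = [0, 11, 2, 3, 4, 1, 10, 7, 8, 6, 13, 5, 12, 14, 9]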